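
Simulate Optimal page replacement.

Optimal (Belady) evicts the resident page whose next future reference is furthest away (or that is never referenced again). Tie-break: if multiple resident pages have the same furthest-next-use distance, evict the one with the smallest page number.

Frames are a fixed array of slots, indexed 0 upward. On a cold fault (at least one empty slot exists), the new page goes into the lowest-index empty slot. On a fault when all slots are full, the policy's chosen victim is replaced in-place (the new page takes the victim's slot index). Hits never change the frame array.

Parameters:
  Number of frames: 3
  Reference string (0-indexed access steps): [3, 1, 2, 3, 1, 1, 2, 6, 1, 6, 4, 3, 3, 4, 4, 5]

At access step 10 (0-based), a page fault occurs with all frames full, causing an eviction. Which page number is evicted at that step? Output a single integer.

Step 0: ref 3 -> FAULT, frames=[3,-,-]
Step 1: ref 1 -> FAULT, frames=[3,1,-]
Step 2: ref 2 -> FAULT, frames=[3,1,2]
Step 3: ref 3 -> HIT, frames=[3,1,2]
Step 4: ref 1 -> HIT, frames=[3,1,2]
Step 5: ref 1 -> HIT, frames=[3,1,2]
Step 6: ref 2 -> HIT, frames=[3,1,2]
Step 7: ref 6 -> FAULT, evict 2, frames=[3,1,6]
Step 8: ref 1 -> HIT, frames=[3,1,6]
Step 9: ref 6 -> HIT, frames=[3,1,6]
Step 10: ref 4 -> FAULT, evict 1, frames=[3,4,6]
At step 10: evicted page 1

Answer: 1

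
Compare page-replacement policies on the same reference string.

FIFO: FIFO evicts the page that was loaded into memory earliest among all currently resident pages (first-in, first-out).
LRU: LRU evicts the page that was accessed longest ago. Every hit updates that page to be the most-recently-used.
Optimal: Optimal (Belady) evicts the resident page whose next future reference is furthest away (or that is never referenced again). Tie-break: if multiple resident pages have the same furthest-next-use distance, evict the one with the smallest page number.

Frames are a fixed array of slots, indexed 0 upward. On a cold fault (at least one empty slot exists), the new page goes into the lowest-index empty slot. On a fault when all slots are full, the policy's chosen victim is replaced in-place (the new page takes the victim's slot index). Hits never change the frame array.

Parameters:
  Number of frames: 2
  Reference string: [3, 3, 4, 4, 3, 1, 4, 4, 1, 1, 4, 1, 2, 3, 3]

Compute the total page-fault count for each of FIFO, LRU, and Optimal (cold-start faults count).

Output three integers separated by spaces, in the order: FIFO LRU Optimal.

--- FIFO ---
  step 0: ref 3 -> FAULT, frames=[3,-] (faults so far: 1)
  step 1: ref 3 -> HIT, frames=[3,-] (faults so far: 1)
  step 2: ref 4 -> FAULT, frames=[3,4] (faults so far: 2)
  step 3: ref 4 -> HIT, frames=[3,4] (faults so far: 2)
  step 4: ref 3 -> HIT, frames=[3,4] (faults so far: 2)
  step 5: ref 1 -> FAULT, evict 3, frames=[1,4] (faults so far: 3)
  step 6: ref 4 -> HIT, frames=[1,4] (faults so far: 3)
  step 7: ref 4 -> HIT, frames=[1,4] (faults so far: 3)
  step 8: ref 1 -> HIT, frames=[1,4] (faults so far: 3)
  step 9: ref 1 -> HIT, frames=[1,4] (faults so far: 3)
  step 10: ref 4 -> HIT, frames=[1,4] (faults so far: 3)
  step 11: ref 1 -> HIT, frames=[1,4] (faults so far: 3)
  step 12: ref 2 -> FAULT, evict 4, frames=[1,2] (faults so far: 4)
  step 13: ref 3 -> FAULT, evict 1, frames=[3,2] (faults so far: 5)
  step 14: ref 3 -> HIT, frames=[3,2] (faults so far: 5)
  FIFO total faults: 5
--- LRU ---
  step 0: ref 3 -> FAULT, frames=[3,-] (faults so far: 1)
  step 1: ref 3 -> HIT, frames=[3,-] (faults so far: 1)
  step 2: ref 4 -> FAULT, frames=[3,4] (faults so far: 2)
  step 3: ref 4 -> HIT, frames=[3,4] (faults so far: 2)
  step 4: ref 3 -> HIT, frames=[3,4] (faults so far: 2)
  step 5: ref 1 -> FAULT, evict 4, frames=[3,1] (faults so far: 3)
  step 6: ref 4 -> FAULT, evict 3, frames=[4,1] (faults so far: 4)
  step 7: ref 4 -> HIT, frames=[4,1] (faults so far: 4)
  step 8: ref 1 -> HIT, frames=[4,1] (faults so far: 4)
  step 9: ref 1 -> HIT, frames=[4,1] (faults so far: 4)
  step 10: ref 4 -> HIT, frames=[4,1] (faults so far: 4)
  step 11: ref 1 -> HIT, frames=[4,1] (faults so far: 4)
  step 12: ref 2 -> FAULT, evict 4, frames=[2,1] (faults so far: 5)
  step 13: ref 3 -> FAULT, evict 1, frames=[2,3] (faults so far: 6)
  step 14: ref 3 -> HIT, frames=[2,3] (faults so far: 6)
  LRU total faults: 6
--- Optimal ---
  step 0: ref 3 -> FAULT, frames=[3,-] (faults so far: 1)
  step 1: ref 3 -> HIT, frames=[3,-] (faults so far: 1)
  step 2: ref 4 -> FAULT, frames=[3,4] (faults so far: 2)
  step 3: ref 4 -> HIT, frames=[3,4] (faults so far: 2)
  step 4: ref 3 -> HIT, frames=[3,4] (faults so far: 2)
  step 5: ref 1 -> FAULT, evict 3, frames=[1,4] (faults so far: 3)
  step 6: ref 4 -> HIT, frames=[1,4] (faults so far: 3)
  step 7: ref 4 -> HIT, frames=[1,4] (faults so far: 3)
  step 8: ref 1 -> HIT, frames=[1,4] (faults so far: 3)
  step 9: ref 1 -> HIT, frames=[1,4] (faults so far: 3)
  step 10: ref 4 -> HIT, frames=[1,4] (faults so far: 3)
  step 11: ref 1 -> HIT, frames=[1,4] (faults so far: 3)
  step 12: ref 2 -> FAULT, evict 1, frames=[2,4] (faults so far: 4)
  step 13: ref 3 -> FAULT, evict 2, frames=[3,4] (faults so far: 5)
  step 14: ref 3 -> HIT, frames=[3,4] (faults so far: 5)
  Optimal total faults: 5

Answer: 5 6 5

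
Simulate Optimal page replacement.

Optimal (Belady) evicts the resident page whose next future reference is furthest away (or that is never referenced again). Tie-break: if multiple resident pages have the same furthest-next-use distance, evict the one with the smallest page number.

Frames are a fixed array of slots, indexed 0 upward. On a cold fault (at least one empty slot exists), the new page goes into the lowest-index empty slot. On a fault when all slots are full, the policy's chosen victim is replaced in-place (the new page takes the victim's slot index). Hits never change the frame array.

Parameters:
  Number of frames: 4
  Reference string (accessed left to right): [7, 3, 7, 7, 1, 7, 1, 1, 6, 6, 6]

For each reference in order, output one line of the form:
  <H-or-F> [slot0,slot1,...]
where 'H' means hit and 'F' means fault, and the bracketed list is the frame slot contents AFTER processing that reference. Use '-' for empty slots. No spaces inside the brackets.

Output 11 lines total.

F [7,-,-,-]
F [7,3,-,-]
H [7,3,-,-]
H [7,3,-,-]
F [7,3,1,-]
H [7,3,1,-]
H [7,3,1,-]
H [7,3,1,-]
F [7,3,1,6]
H [7,3,1,6]
H [7,3,1,6]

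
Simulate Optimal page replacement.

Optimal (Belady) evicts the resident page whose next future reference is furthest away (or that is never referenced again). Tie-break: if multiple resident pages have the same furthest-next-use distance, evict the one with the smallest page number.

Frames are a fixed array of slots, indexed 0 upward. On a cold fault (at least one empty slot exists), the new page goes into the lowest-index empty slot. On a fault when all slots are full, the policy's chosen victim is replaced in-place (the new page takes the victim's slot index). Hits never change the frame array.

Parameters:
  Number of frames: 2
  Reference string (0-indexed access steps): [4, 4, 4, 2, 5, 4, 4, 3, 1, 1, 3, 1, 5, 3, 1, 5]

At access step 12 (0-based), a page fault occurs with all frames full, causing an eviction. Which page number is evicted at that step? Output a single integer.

Step 0: ref 4 -> FAULT, frames=[4,-]
Step 1: ref 4 -> HIT, frames=[4,-]
Step 2: ref 4 -> HIT, frames=[4,-]
Step 3: ref 2 -> FAULT, frames=[4,2]
Step 4: ref 5 -> FAULT, evict 2, frames=[4,5]
Step 5: ref 4 -> HIT, frames=[4,5]
Step 6: ref 4 -> HIT, frames=[4,5]
Step 7: ref 3 -> FAULT, evict 4, frames=[3,5]
Step 8: ref 1 -> FAULT, evict 5, frames=[3,1]
Step 9: ref 1 -> HIT, frames=[3,1]
Step 10: ref 3 -> HIT, frames=[3,1]
Step 11: ref 1 -> HIT, frames=[3,1]
Step 12: ref 5 -> FAULT, evict 1, frames=[3,5]
At step 12: evicted page 1

Answer: 1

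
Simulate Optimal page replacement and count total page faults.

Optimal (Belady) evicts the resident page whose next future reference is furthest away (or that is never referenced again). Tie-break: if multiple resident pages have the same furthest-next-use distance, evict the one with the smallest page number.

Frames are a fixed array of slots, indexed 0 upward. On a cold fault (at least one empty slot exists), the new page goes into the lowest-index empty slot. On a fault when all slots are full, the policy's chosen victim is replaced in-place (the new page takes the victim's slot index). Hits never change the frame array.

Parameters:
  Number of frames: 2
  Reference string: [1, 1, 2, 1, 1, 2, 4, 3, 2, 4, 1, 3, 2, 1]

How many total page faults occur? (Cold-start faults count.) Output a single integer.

Answer: 7

Derivation:
Step 0: ref 1 → FAULT, frames=[1,-]
Step 1: ref 1 → HIT, frames=[1,-]
Step 2: ref 2 → FAULT, frames=[1,2]
Step 3: ref 1 → HIT, frames=[1,2]
Step 4: ref 1 → HIT, frames=[1,2]
Step 5: ref 2 → HIT, frames=[1,2]
Step 6: ref 4 → FAULT (evict 1), frames=[4,2]
Step 7: ref 3 → FAULT (evict 4), frames=[3,2]
Step 8: ref 2 → HIT, frames=[3,2]
Step 9: ref 4 → FAULT (evict 2), frames=[3,4]
Step 10: ref 1 → FAULT (evict 4), frames=[3,1]
Step 11: ref 3 → HIT, frames=[3,1]
Step 12: ref 2 → FAULT (evict 3), frames=[2,1]
Step 13: ref 1 → HIT, frames=[2,1]
Total faults: 7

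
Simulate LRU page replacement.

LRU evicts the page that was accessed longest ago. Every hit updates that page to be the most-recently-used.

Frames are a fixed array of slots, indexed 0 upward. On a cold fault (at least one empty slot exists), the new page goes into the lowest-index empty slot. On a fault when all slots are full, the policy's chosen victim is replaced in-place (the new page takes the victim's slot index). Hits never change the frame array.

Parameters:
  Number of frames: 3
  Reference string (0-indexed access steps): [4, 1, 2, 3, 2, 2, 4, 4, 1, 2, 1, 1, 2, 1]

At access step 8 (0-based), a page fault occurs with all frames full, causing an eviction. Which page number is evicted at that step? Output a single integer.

Step 0: ref 4 -> FAULT, frames=[4,-,-]
Step 1: ref 1 -> FAULT, frames=[4,1,-]
Step 2: ref 2 -> FAULT, frames=[4,1,2]
Step 3: ref 3 -> FAULT, evict 4, frames=[3,1,2]
Step 4: ref 2 -> HIT, frames=[3,1,2]
Step 5: ref 2 -> HIT, frames=[3,1,2]
Step 6: ref 4 -> FAULT, evict 1, frames=[3,4,2]
Step 7: ref 4 -> HIT, frames=[3,4,2]
Step 8: ref 1 -> FAULT, evict 3, frames=[1,4,2]
At step 8: evicted page 3

Answer: 3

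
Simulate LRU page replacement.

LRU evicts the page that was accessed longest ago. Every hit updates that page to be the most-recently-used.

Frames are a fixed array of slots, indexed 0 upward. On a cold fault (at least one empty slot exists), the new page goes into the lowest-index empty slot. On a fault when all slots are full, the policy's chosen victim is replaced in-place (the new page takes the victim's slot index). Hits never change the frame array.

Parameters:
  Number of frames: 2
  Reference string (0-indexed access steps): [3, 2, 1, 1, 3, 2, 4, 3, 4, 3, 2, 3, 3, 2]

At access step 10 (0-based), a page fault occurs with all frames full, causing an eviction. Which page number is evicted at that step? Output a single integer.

Answer: 4

Derivation:
Step 0: ref 3 -> FAULT, frames=[3,-]
Step 1: ref 2 -> FAULT, frames=[3,2]
Step 2: ref 1 -> FAULT, evict 3, frames=[1,2]
Step 3: ref 1 -> HIT, frames=[1,2]
Step 4: ref 3 -> FAULT, evict 2, frames=[1,3]
Step 5: ref 2 -> FAULT, evict 1, frames=[2,3]
Step 6: ref 4 -> FAULT, evict 3, frames=[2,4]
Step 7: ref 3 -> FAULT, evict 2, frames=[3,4]
Step 8: ref 4 -> HIT, frames=[3,4]
Step 9: ref 3 -> HIT, frames=[3,4]
Step 10: ref 2 -> FAULT, evict 4, frames=[3,2]
At step 10: evicted page 4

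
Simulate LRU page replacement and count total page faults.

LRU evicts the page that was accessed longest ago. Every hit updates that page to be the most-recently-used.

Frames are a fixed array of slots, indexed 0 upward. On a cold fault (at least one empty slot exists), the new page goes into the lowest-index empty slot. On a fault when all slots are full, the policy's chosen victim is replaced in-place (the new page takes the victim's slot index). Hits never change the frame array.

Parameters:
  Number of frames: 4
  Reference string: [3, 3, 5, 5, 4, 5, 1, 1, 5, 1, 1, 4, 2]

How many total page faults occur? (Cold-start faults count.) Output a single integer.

Answer: 5

Derivation:
Step 0: ref 3 → FAULT, frames=[3,-,-,-]
Step 1: ref 3 → HIT, frames=[3,-,-,-]
Step 2: ref 5 → FAULT, frames=[3,5,-,-]
Step 3: ref 5 → HIT, frames=[3,5,-,-]
Step 4: ref 4 → FAULT, frames=[3,5,4,-]
Step 5: ref 5 → HIT, frames=[3,5,4,-]
Step 6: ref 1 → FAULT, frames=[3,5,4,1]
Step 7: ref 1 → HIT, frames=[3,5,4,1]
Step 8: ref 5 → HIT, frames=[3,5,4,1]
Step 9: ref 1 → HIT, frames=[3,5,4,1]
Step 10: ref 1 → HIT, frames=[3,5,4,1]
Step 11: ref 4 → HIT, frames=[3,5,4,1]
Step 12: ref 2 → FAULT (evict 3), frames=[2,5,4,1]
Total faults: 5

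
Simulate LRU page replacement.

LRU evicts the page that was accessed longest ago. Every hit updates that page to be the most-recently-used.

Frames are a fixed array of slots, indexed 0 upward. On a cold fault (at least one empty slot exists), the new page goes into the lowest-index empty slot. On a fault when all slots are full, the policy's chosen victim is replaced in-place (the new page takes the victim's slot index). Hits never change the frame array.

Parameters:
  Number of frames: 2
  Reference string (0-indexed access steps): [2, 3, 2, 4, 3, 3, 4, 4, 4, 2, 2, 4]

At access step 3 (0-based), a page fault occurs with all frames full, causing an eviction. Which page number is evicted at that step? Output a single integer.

Answer: 3

Derivation:
Step 0: ref 2 -> FAULT, frames=[2,-]
Step 1: ref 3 -> FAULT, frames=[2,3]
Step 2: ref 2 -> HIT, frames=[2,3]
Step 3: ref 4 -> FAULT, evict 3, frames=[2,4]
At step 3: evicted page 3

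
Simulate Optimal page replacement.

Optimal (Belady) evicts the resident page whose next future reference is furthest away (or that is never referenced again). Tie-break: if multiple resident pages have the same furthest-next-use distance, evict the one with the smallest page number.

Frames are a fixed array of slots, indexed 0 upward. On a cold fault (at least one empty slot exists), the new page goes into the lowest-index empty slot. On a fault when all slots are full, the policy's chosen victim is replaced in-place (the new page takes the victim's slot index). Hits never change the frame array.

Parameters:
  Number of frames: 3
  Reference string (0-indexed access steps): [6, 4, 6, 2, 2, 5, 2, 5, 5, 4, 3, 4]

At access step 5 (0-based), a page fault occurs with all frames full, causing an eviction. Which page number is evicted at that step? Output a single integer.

Answer: 6

Derivation:
Step 0: ref 6 -> FAULT, frames=[6,-,-]
Step 1: ref 4 -> FAULT, frames=[6,4,-]
Step 2: ref 6 -> HIT, frames=[6,4,-]
Step 3: ref 2 -> FAULT, frames=[6,4,2]
Step 4: ref 2 -> HIT, frames=[6,4,2]
Step 5: ref 5 -> FAULT, evict 6, frames=[5,4,2]
At step 5: evicted page 6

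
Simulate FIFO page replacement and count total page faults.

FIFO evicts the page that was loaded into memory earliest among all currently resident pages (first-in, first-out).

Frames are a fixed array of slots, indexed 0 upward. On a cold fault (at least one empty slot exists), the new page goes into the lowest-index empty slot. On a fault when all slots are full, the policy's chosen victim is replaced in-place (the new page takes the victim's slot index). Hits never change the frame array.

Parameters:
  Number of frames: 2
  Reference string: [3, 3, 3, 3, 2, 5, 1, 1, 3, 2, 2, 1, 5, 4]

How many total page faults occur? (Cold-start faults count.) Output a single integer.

Step 0: ref 3 → FAULT, frames=[3,-]
Step 1: ref 3 → HIT, frames=[3,-]
Step 2: ref 3 → HIT, frames=[3,-]
Step 3: ref 3 → HIT, frames=[3,-]
Step 4: ref 2 → FAULT, frames=[3,2]
Step 5: ref 5 → FAULT (evict 3), frames=[5,2]
Step 6: ref 1 → FAULT (evict 2), frames=[5,1]
Step 7: ref 1 → HIT, frames=[5,1]
Step 8: ref 3 → FAULT (evict 5), frames=[3,1]
Step 9: ref 2 → FAULT (evict 1), frames=[3,2]
Step 10: ref 2 → HIT, frames=[3,2]
Step 11: ref 1 → FAULT (evict 3), frames=[1,2]
Step 12: ref 5 → FAULT (evict 2), frames=[1,5]
Step 13: ref 4 → FAULT (evict 1), frames=[4,5]
Total faults: 9

Answer: 9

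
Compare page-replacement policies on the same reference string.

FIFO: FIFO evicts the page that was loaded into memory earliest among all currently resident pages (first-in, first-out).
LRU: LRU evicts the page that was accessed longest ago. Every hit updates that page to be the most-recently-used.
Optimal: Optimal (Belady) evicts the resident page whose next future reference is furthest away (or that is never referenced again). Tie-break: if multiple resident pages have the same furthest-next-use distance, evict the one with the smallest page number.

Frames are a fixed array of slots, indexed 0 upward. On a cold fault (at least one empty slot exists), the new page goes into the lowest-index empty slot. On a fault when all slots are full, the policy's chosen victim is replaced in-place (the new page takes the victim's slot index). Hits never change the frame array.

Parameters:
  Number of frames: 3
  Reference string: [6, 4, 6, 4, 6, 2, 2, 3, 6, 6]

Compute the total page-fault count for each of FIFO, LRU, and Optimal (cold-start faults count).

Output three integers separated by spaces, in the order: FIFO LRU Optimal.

Answer: 5 4 4

Derivation:
--- FIFO ---
  step 0: ref 6 -> FAULT, frames=[6,-,-] (faults so far: 1)
  step 1: ref 4 -> FAULT, frames=[6,4,-] (faults so far: 2)
  step 2: ref 6 -> HIT, frames=[6,4,-] (faults so far: 2)
  step 3: ref 4 -> HIT, frames=[6,4,-] (faults so far: 2)
  step 4: ref 6 -> HIT, frames=[6,4,-] (faults so far: 2)
  step 5: ref 2 -> FAULT, frames=[6,4,2] (faults so far: 3)
  step 6: ref 2 -> HIT, frames=[6,4,2] (faults so far: 3)
  step 7: ref 3 -> FAULT, evict 6, frames=[3,4,2] (faults so far: 4)
  step 8: ref 6 -> FAULT, evict 4, frames=[3,6,2] (faults so far: 5)
  step 9: ref 6 -> HIT, frames=[3,6,2] (faults so far: 5)
  FIFO total faults: 5
--- LRU ---
  step 0: ref 6 -> FAULT, frames=[6,-,-] (faults so far: 1)
  step 1: ref 4 -> FAULT, frames=[6,4,-] (faults so far: 2)
  step 2: ref 6 -> HIT, frames=[6,4,-] (faults so far: 2)
  step 3: ref 4 -> HIT, frames=[6,4,-] (faults so far: 2)
  step 4: ref 6 -> HIT, frames=[6,4,-] (faults so far: 2)
  step 5: ref 2 -> FAULT, frames=[6,4,2] (faults so far: 3)
  step 6: ref 2 -> HIT, frames=[6,4,2] (faults so far: 3)
  step 7: ref 3 -> FAULT, evict 4, frames=[6,3,2] (faults so far: 4)
  step 8: ref 6 -> HIT, frames=[6,3,2] (faults so far: 4)
  step 9: ref 6 -> HIT, frames=[6,3,2] (faults so far: 4)
  LRU total faults: 4
--- Optimal ---
  step 0: ref 6 -> FAULT, frames=[6,-,-] (faults so far: 1)
  step 1: ref 4 -> FAULT, frames=[6,4,-] (faults so far: 2)
  step 2: ref 6 -> HIT, frames=[6,4,-] (faults so far: 2)
  step 3: ref 4 -> HIT, frames=[6,4,-] (faults so far: 2)
  step 4: ref 6 -> HIT, frames=[6,4,-] (faults so far: 2)
  step 5: ref 2 -> FAULT, frames=[6,4,2] (faults so far: 3)
  step 6: ref 2 -> HIT, frames=[6,4,2] (faults so far: 3)
  step 7: ref 3 -> FAULT, evict 2, frames=[6,4,3] (faults so far: 4)
  step 8: ref 6 -> HIT, frames=[6,4,3] (faults so far: 4)
  step 9: ref 6 -> HIT, frames=[6,4,3] (faults so far: 4)
  Optimal total faults: 4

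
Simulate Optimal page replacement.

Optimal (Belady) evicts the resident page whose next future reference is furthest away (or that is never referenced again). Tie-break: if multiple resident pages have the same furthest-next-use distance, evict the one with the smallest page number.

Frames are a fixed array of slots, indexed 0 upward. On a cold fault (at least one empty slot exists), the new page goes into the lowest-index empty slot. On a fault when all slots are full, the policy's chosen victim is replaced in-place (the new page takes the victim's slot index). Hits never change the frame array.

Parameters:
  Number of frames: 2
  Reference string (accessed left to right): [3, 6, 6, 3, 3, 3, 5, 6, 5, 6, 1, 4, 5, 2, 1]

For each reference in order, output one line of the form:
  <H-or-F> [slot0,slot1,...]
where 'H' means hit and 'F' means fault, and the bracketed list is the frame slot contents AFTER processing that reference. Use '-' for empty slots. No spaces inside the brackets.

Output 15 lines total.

F [3,-]
F [3,6]
H [3,6]
H [3,6]
H [3,6]
H [3,6]
F [5,6]
H [5,6]
H [5,6]
H [5,6]
F [5,1]
F [5,4]
H [5,4]
F [5,2]
F [5,1]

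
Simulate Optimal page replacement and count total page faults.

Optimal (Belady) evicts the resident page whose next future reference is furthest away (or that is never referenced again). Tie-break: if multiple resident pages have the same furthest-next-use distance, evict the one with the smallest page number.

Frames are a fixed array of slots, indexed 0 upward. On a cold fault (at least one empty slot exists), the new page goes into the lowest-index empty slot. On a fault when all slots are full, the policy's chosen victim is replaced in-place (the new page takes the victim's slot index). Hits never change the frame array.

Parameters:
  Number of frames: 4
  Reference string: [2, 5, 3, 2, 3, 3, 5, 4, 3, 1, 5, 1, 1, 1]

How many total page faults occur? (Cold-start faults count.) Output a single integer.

Step 0: ref 2 → FAULT, frames=[2,-,-,-]
Step 1: ref 5 → FAULT, frames=[2,5,-,-]
Step 2: ref 3 → FAULT, frames=[2,5,3,-]
Step 3: ref 2 → HIT, frames=[2,5,3,-]
Step 4: ref 3 → HIT, frames=[2,5,3,-]
Step 5: ref 3 → HIT, frames=[2,5,3,-]
Step 6: ref 5 → HIT, frames=[2,5,3,-]
Step 7: ref 4 → FAULT, frames=[2,5,3,4]
Step 8: ref 3 → HIT, frames=[2,5,3,4]
Step 9: ref 1 → FAULT (evict 2), frames=[1,5,3,4]
Step 10: ref 5 → HIT, frames=[1,5,3,4]
Step 11: ref 1 → HIT, frames=[1,5,3,4]
Step 12: ref 1 → HIT, frames=[1,5,3,4]
Step 13: ref 1 → HIT, frames=[1,5,3,4]
Total faults: 5

Answer: 5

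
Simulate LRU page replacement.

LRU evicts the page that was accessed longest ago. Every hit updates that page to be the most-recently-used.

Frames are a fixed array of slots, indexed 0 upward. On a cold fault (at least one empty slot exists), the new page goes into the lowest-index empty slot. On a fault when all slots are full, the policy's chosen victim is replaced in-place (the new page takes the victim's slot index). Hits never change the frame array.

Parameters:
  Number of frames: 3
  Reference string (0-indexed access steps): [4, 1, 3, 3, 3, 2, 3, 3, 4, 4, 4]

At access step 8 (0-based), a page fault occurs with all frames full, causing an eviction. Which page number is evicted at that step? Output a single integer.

Answer: 1

Derivation:
Step 0: ref 4 -> FAULT, frames=[4,-,-]
Step 1: ref 1 -> FAULT, frames=[4,1,-]
Step 2: ref 3 -> FAULT, frames=[4,1,3]
Step 3: ref 3 -> HIT, frames=[4,1,3]
Step 4: ref 3 -> HIT, frames=[4,1,3]
Step 5: ref 2 -> FAULT, evict 4, frames=[2,1,3]
Step 6: ref 3 -> HIT, frames=[2,1,3]
Step 7: ref 3 -> HIT, frames=[2,1,3]
Step 8: ref 4 -> FAULT, evict 1, frames=[2,4,3]
At step 8: evicted page 1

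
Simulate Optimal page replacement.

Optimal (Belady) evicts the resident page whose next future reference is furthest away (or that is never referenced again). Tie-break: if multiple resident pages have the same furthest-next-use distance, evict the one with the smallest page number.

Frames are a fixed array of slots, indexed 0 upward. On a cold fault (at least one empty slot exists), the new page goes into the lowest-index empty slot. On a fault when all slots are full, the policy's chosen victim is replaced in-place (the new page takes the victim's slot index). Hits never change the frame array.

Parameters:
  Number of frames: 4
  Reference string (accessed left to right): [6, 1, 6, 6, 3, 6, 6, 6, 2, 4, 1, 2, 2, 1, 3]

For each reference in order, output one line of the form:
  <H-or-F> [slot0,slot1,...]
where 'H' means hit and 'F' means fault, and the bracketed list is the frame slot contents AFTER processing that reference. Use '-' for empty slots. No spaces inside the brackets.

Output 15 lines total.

F [6,-,-,-]
F [6,1,-,-]
H [6,1,-,-]
H [6,1,-,-]
F [6,1,3,-]
H [6,1,3,-]
H [6,1,3,-]
H [6,1,3,-]
F [6,1,3,2]
F [4,1,3,2]
H [4,1,3,2]
H [4,1,3,2]
H [4,1,3,2]
H [4,1,3,2]
H [4,1,3,2]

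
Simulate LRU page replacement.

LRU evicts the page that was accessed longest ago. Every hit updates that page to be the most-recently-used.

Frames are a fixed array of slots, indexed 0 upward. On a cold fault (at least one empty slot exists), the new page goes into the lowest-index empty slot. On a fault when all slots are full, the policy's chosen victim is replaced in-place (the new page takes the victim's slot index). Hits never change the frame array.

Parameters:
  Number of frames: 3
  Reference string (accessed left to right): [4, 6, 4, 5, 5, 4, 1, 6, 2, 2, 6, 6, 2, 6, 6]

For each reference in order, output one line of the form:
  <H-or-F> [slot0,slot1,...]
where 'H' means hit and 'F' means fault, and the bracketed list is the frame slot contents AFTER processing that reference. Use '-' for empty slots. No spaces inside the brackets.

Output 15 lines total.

F [4,-,-]
F [4,6,-]
H [4,6,-]
F [4,6,5]
H [4,6,5]
H [4,6,5]
F [4,1,5]
F [4,1,6]
F [2,1,6]
H [2,1,6]
H [2,1,6]
H [2,1,6]
H [2,1,6]
H [2,1,6]
H [2,1,6]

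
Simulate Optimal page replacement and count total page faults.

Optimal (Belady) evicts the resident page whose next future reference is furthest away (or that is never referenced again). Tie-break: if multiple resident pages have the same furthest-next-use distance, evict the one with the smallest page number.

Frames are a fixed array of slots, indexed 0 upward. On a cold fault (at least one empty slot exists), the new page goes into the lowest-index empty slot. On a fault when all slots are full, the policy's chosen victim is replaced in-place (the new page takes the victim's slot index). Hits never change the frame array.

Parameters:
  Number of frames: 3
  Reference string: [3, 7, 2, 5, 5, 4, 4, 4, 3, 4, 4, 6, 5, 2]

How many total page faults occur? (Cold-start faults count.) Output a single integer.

Answer: 7

Derivation:
Step 0: ref 3 → FAULT, frames=[3,-,-]
Step 1: ref 7 → FAULT, frames=[3,7,-]
Step 2: ref 2 → FAULT, frames=[3,7,2]
Step 3: ref 5 → FAULT (evict 7), frames=[3,5,2]
Step 4: ref 5 → HIT, frames=[3,5,2]
Step 5: ref 4 → FAULT (evict 2), frames=[3,5,4]
Step 6: ref 4 → HIT, frames=[3,5,4]
Step 7: ref 4 → HIT, frames=[3,5,4]
Step 8: ref 3 → HIT, frames=[3,5,4]
Step 9: ref 4 → HIT, frames=[3,5,4]
Step 10: ref 4 → HIT, frames=[3,5,4]
Step 11: ref 6 → FAULT (evict 3), frames=[6,5,4]
Step 12: ref 5 → HIT, frames=[6,5,4]
Step 13: ref 2 → FAULT (evict 4), frames=[6,5,2]
Total faults: 7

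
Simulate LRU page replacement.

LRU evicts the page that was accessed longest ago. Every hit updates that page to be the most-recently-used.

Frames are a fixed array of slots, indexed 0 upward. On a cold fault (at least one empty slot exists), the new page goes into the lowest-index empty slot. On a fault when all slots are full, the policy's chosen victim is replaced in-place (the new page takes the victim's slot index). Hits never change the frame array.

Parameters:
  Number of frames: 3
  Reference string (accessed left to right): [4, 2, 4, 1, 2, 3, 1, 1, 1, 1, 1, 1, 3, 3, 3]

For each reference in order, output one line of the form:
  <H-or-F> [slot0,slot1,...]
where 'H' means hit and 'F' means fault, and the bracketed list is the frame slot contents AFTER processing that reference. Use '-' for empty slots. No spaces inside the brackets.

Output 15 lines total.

F [4,-,-]
F [4,2,-]
H [4,2,-]
F [4,2,1]
H [4,2,1]
F [3,2,1]
H [3,2,1]
H [3,2,1]
H [3,2,1]
H [3,2,1]
H [3,2,1]
H [3,2,1]
H [3,2,1]
H [3,2,1]
H [3,2,1]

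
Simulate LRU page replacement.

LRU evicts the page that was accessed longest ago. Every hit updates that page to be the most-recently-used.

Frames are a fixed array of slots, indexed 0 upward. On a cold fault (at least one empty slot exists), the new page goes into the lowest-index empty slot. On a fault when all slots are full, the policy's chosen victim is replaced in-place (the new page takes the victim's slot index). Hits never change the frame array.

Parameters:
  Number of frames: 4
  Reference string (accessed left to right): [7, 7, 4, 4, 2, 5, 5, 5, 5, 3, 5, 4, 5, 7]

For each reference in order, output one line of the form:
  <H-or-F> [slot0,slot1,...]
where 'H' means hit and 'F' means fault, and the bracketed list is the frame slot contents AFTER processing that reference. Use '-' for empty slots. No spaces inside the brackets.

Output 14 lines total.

F [7,-,-,-]
H [7,-,-,-]
F [7,4,-,-]
H [7,4,-,-]
F [7,4,2,-]
F [7,4,2,5]
H [7,4,2,5]
H [7,4,2,5]
H [7,4,2,5]
F [3,4,2,5]
H [3,4,2,5]
H [3,4,2,5]
H [3,4,2,5]
F [3,4,7,5]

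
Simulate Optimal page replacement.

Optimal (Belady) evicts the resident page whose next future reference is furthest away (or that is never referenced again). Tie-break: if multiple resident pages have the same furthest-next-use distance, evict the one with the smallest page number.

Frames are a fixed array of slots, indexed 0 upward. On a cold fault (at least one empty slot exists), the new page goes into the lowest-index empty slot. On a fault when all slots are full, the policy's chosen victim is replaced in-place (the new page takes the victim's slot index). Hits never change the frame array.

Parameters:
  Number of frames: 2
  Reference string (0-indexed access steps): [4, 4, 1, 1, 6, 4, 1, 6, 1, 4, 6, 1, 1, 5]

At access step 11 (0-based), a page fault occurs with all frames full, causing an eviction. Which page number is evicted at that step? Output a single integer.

Step 0: ref 4 -> FAULT, frames=[4,-]
Step 1: ref 4 -> HIT, frames=[4,-]
Step 2: ref 1 -> FAULT, frames=[4,1]
Step 3: ref 1 -> HIT, frames=[4,1]
Step 4: ref 6 -> FAULT, evict 1, frames=[4,6]
Step 5: ref 4 -> HIT, frames=[4,6]
Step 6: ref 1 -> FAULT, evict 4, frames=[1,6]
Step 7: ref 6 -> HIT, frames=[1,6]
Step 8: ref 1 -> HIT, frames=[1,6]
Step 9: ref 4 -> FAULT, evict 1, frames=[4,6]
Step 10: ref 6 -> HIT, frames=[4,6]
Step 11: ref 1 -> FAULT, evict 4, frames=[1,6]
At step 11: evicted page 4

Answer: 4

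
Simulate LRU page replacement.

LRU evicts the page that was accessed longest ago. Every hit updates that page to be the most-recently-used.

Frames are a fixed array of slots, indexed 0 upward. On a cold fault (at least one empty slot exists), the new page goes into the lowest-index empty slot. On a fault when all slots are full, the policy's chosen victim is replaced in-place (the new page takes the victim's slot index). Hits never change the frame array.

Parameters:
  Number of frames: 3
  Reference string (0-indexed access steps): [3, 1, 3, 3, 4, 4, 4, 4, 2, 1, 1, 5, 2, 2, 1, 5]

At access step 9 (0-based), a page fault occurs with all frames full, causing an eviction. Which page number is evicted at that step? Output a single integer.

Answer: 3

Derivation:
Step 0: ref 3 -> FAULT, frames=[3,-,-]
Step 1: ref 1 -> FAULT, frames=[3,1,-]
Step 2: ref 3 -> HIT, frames=[3,1,-]
Step 3: ref 3 -> HIT, frames=[3,1,-]
Step 4: ref 4 -> FAULT, frames=[3,1,4]
Step 5: ref 4 -> HIT, frames=[3,1,4]
Step 6: ref 4 -> HIT, frames=[3,1,4]
Step 7: ref 4 -> HIT, frames=[3,1,4]
Step 8: ref 2 -> FAULT, evict 1, frames=[3,2,4]
Step 9: ref 1 -> FAULT, evict 3, frames=[1,2,4]
At step 9: evicted page 3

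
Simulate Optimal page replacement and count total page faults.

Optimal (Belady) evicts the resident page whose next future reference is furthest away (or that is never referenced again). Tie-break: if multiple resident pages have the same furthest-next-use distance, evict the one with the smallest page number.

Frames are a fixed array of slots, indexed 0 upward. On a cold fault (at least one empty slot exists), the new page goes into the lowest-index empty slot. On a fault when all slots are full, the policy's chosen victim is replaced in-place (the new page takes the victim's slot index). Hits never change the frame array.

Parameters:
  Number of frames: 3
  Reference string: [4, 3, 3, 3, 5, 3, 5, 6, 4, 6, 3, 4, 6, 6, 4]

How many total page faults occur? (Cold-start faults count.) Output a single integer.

Answer: 4

Derivation:
Step 0: ref 4 → FAULT, frames=[4,-,-]
Step 1: ref 3 → FAULT, frames=[4,3,-]
Step 2: ref 3 → HIT, frames=[4,3,-]
Step 3: ref 3 → HIT, frames=[4,3,-]
Step 4: ref 5 → FAULT, frames=[4,3,5]
Step 5: ref 3 → HIT, frames=[4,3,5]
Step 6: ref 5 → HIT, frames=[4,3,5]
Step 7: ref 6 → FAULT (evict 5), frames=[4,3,6]
Step 8: ref 4 → HIT, frames=[4,3,6]
Step 9: ref 6 → HIT, frames=[4,3,6]
Step 10: ref 3 → HIT, frames=[4,3,6]
Step 11: ref 4 → HIT, frames=[4,3,6]
Step 12: ref 6 → HIT, frames=[4,3,6]
Step 13: ref 6 → HIT, frames=[4,3,6]
Step 14: ref 4 → HIT, frames=[4,3,6]
Total faults: 4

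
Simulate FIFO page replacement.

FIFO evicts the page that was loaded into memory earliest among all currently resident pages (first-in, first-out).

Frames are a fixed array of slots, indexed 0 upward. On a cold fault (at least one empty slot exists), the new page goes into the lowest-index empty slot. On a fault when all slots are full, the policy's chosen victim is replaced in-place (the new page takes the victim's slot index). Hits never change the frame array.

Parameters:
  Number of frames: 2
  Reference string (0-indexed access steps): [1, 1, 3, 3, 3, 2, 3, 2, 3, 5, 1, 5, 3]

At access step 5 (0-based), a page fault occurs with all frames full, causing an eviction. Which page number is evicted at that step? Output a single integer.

Answer: 1

Derivation:
Step 0: ref 1 -> FAULT, frames=[1,-]
Step 1: ref 1 -> HIT, frames=[1,-]
Step 2: ref 3 -> FAULT, frames=[1,3]
Step 3: ref 3 -> HIT, frames=[1,3]
Step 4: ref 3 -> HIT, frames=[1,3]
Step 5: ref 2 -> FAULT, evict 1, frames=[2,3]
At step 5: evicted page 1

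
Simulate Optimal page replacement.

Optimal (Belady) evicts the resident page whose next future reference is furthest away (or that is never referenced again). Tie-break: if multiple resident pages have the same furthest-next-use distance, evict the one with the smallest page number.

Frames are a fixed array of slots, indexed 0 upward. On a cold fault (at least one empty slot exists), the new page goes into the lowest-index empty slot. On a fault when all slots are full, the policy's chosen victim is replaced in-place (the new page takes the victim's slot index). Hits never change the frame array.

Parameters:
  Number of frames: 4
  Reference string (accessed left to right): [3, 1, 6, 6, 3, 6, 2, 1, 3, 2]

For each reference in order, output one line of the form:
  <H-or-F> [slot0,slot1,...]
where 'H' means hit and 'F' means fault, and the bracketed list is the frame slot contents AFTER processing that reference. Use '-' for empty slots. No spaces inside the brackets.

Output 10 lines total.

F [3,-,-,-]
F [3,1,-,-]
F [3,1,6,-]
H [3,1,6,-]
H [3,1,6,-]
H [3,1,6,-]
F [3,1,6,2]
H [3,1,6,2]
H [3,1,6,2]
H [3,1,6,2]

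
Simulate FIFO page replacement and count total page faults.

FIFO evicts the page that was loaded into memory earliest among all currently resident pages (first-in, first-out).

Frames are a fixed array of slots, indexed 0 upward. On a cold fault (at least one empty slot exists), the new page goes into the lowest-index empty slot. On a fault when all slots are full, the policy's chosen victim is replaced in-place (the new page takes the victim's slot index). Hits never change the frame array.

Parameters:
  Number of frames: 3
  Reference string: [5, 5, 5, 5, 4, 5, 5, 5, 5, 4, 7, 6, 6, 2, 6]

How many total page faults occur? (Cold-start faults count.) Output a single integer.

Answer: 5

Derivation:
Step 0: ref 5 → FAULT, frames=[5,-,-]
Step 1: ref 5 → HIT, frames=[5,-,-]
Step 2: ref 5 → HIT, frames=[5,-,-]
Step 3: ref 5 → HIT, frames=[5,-,-]
Step 4: ref 4 → FAULT, frames=[5,4,-]
Step 5: ref 5 → HIT, frames=[5,4,-]
Step 6: ref 5 → HIT, frames=[5,4,-]
Step 7: ref 5 → HIT, frames=[5,4,-]
Step 8: ref 5 → HIT, frames=[5,4,-]
Step 9: ref 4 → HIT, frames=[5,4,-]
Step 10: ref 7 → FAULT, frames=[5,4,7]
Step 11: ref 6 → FAULT (evict 5), frames=[6,4,7]
Step 12: ref 6 → HIT, frames=[6,4,7]
Step 13: ref 2 → FAULT (evict 4), frames=[6,2,7]
Step 14: ref 6 → HIT, frames=[6,2,7]
Total faults: 5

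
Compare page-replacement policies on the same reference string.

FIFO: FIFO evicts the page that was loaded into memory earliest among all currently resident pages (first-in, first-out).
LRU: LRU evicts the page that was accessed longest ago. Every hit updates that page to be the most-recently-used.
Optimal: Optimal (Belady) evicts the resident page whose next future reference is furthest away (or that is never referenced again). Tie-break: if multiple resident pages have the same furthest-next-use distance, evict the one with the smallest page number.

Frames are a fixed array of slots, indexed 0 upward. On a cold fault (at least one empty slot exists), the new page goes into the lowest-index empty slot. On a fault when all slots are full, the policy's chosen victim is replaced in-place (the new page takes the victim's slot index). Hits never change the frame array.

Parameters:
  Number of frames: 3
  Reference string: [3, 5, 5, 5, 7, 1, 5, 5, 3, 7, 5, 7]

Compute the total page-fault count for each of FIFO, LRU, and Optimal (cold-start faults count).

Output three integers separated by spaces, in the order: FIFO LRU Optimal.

--- FIFO ---
  step 0: ref 3 -> FAULT, frames=[3,-,-] (faults so far: 1)
  step 1: ref 5 -> FAULT, frames=[3,5,-] (faults so far: 2)
  step 2: ref 5 -> HIT, frames=[3,5,-] (faults so far: 2)
  step 3: ref 5 -> HIT, frames=[3,5,-] (faults so far: 2)
  step 4: ref 7 -> FAULT, frames=[3,5,7] (faults so far: 3)
  step 5: ref 1 -> FAULT, evict 3, frames=[1,5,7] (faults so far: 4)
  step 6: ref 5 -> HIT, frames=[1,5,7] (faults so far: 4)
  step 7: ref 5 -> HIT, frames=[1,5,7] (faults so far: 4)
  step 8: ref 3 -> FAULT, evict 5, frames=[1,3,7] (faults so far: 5)
  step 9: ref 7 -> HIT, frames=[1,3,7] (faults so far: 5)
  step 10: ref 5 -> FAULT, evict 7, frames=[1,3,5] (faults so far: 6)
  step 11: ref 7 -> FAULT, evict 1, frames=[7,3,5] (faults so far: 7)
  FIFO total faults: 7
--- LRU ---
  step 0: ref 3 -> FAULT, frames=[3,-,-] (faults so far: 1)
  step 1: ref 5 -> FAULT, frames=[3,5,-] (faults so far: 2)
  step 2: ref 5 -> HIT, frames=[3,5,-] (faults so far: 2)
  step 3: ref 5 -> HIT, frames=[3,5,-] (faults so far: 2)
  step 4: ref 7 -> FAULT, frames=[3,5,7] (faults so far: 3)
  step 5: ref 1 -> FAULT, evict 3, frames=[1,5,7] (faults so far: 4)
  step 6: ref 5 -> HIT, frames=[1,5,7] (faults so far: 4)
  step 7: ref 5 -> HIT, frames=[1,5,7] (faults so far: 4)
  step 8: ref 3 -> FAULT, evict 7, frames=[1,5,3] (faults so far: 5)
  step 9: ref 7 -> FAULT, evict 1, frames=[7,5,3] (faults so far: 6)
  step 10: ref 5 -> HIT, frames=[7,5,3] (faults so far: 6)
  step 11: ref 7 -> HIT, frames=[7,5,3] (faults so far: 6)
  LRU total faults: 6
--- Optimal ---
  step 0: ref 3 -> FAULT, frames=[3,-,-] (faults so far: 1)
  step 1: ref 5 -> FAULT, frames=[3,5,-] (faults so far: 2)
  step 2: ref 5 -> HIT, frames=[3,5,-] (faults so far: 2)
  step 3: ref 5 -> HIT, frames=[3,5,-] (faults so far: 2)
  step 4: ref 7 -> FAULT, frames=[3,5,7] (faults so far: 3)
  step 5: ref 1 -> FAULT, evict 7, frames=[3,5,1] (faults so far: 4)
  step 6: ref 5 -> HIT, frames=[3,5,1] (faults so far: 4)
  step 7: ref 5 -> HIT, frames=[3,5,1] (faults so far: 4)
  step 8: ref 3 -> HIT, frames=[3,5,1] (faults so far: 4)
  step 9: ref 7 -> FAULT, evict 1, frames=[3,5,7] (faults so far: 5)
  step 10: ref 5 -> HIT, frames=[3,5,7] (faults so far: 5)
  step 11: ref 7 -> HIT, frames=[3,5,7] (faults so far: 5)
  Optimal total faults: 5

Answer: 7 6 5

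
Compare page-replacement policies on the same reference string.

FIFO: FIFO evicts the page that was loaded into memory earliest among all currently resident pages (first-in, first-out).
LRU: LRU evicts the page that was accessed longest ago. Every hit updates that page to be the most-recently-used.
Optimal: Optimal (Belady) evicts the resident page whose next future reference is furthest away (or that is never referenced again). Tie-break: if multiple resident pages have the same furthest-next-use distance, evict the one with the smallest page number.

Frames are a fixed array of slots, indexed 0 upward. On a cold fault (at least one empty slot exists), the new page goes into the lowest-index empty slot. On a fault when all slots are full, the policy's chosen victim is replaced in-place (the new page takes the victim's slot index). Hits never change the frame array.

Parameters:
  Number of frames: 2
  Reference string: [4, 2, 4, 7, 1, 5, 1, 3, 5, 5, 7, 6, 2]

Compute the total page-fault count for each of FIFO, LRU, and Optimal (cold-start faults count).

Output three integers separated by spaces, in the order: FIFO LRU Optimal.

Answer: 9 10 9

Derivation:
--- FIFO ---
  step 0: ref 4 -> FAULT, frames=[4,-] (faults so far: 1)
  step 1: ref 2 -> FAULT, frames=[4,2] (faults so far: 2)
  step 2: ref 4 -> HIT, frames=[4,2] (faults so far: 2)
  step 3: ref 7 -> FAULT, evict 4, frames=[7,2] (faults so far: 3)
  step 4: ref 1 -> FAULT, evict 2, frames=[7,1] (faults so far: 4)
  step 5: ref 5 -> FAULT, evict 7, frames=[5,1] (faults so far: 5)
  step 6: ref 1 -> HIT, frames=[5,1] (faults so far: 5)
  step 7: ref 3 -> FAULT, evict 1, frames=[5,3] (faults so far: 6)
  step 8: ref 5 -> HIT, frames=[5,3] (faults so far: 6)
  step 9: ref 5 -> HIT, frames=[5,3] (faults so far: 6)
  step 10: ref 7 -> FAULT, evict 5, frames=[7,3] (faults so far: 7)
  step 11: ref 6 -> FAULT, evict 3, frames=[7,6] (faults so far: 8)
  step 12: ref 2 -> FAULT, evict 7, frames=[2,6] (faults so far: 9)
  FIFO total faults: 9
--- LRU ---
  step 0: ref 4 -> FAULT, frames=[4,-] (faults so far: 1)
  step 1: ref 2 -> FAULT, frames=[4,2] (faults so far: 2)
  step 2: ref 4 -> HIT, frames=[4,2] (faults so far: 2)
  step 3: ref 7 -> FAULT, evict 2, frames=[4,7] (faults so far: 3)
  step 4: ref 1 -> FAULT, evict 4, frames=[1,7] (faults so far: 4)
  step 5: ref 5 -> FAULT, evict 7, frames=[1,5] (faults so far: 5)
  step 6: ref 1 -> HIT, frames=[1,5] (faults so far: 5)
  step 7: ref 3 -> FAULT, evict 5, frames=[1,3] (faults so far: 6)
  step 8: ref 5 -> FAULT, evict 1, frames=[5,3] (faults so far: 7)
  step 9: ref 5 -> HIT, frames=[5,3] (faults so far: 7)
  step 10: ref 7 -> FAULT, evict 3, frames=[5,7] (faults so far: 8)
  step 11: ref 6 -> FAULT, evict 5, frames=[6,7] (faults so far: 9)
  step 12: ref 2 -> FAULT, evict 7, frames=[6,2] (faults so far: 10)
  LRU total faults: 10
--- Optimal ---
  step 0: ref 4 -> FAULT, frames=[4,-] (faults so far: 1)
  step 1: ref 2 -> FAULT, frames=[4,2] (faults so far: 2)
  step 2: ref 4 -> HIT, frames=[4,2] (faults so far: 2)
  step 3: ref 7 -> FAULT, evict 4, frames=[7,2] (faults so far: 3)
  step 4: ref 1 -> FAULT, evict 2, frames=[7,1] (faults so far: 4)
  step 5: ref 5 -> FAULT, evict 7, frames=[5,1] (faults so far: 5)
  step 6: ref 1 -> HIT, frames=[5,1] (faults so far: 5)
  step 7: ref 3 -> FAULT, evict 1, frames=[5,3] (faults so far: 6)
  step 8: ref 5 -> HIT, frames=[5,3] (faults so far: 6)
  step 9: ref 5 -> HIT, frames=[5,3] (faults so far: 6)
  step 10: ref 7 -> FAULT, evict 3, frames=[5,7] (faults so far: 7)
  step 11: ref 6 -> FAULT, evict 5, frames=[6,7] (faults so far: 8)
  step 12: ref 2 -> FAULT, evict 6, frames=[2,7] (faults so far: 9)
  Optimal total faults: 9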